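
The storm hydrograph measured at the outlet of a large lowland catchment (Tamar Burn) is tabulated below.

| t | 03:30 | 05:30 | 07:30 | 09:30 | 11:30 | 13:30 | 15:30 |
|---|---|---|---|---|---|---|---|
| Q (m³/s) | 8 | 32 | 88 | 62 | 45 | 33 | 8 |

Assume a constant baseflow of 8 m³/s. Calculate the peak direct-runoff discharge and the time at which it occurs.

Subtracting baseflow gives direct-runoff ordinates: 0.0, 24.0, 80.0, 54.0, 37.0, 25.0, 0.0 m³/s.
The maximum is 80.0 m³/s, occurring at the reading for t = 07:30.

Q_p = 80.0 m³/s at t = 07:30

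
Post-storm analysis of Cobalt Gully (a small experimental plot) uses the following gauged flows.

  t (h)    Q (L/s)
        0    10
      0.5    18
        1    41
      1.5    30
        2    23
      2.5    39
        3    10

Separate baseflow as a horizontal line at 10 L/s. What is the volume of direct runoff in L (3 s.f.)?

V ≈ 1.82 × 10^5 L

Direct-runoff ordinates (Q − Q_b): 0.0, 8.0, 31.0, 20.0, 13.0, 29.0, 0.0 L/s.
ΣQ_DR = 101.0 L/s.
With Δt = 0.5 h = 1800 s, V = ΣQ_DR · Δt = 101.0 × 1800 = 1.82 × 10^5 L.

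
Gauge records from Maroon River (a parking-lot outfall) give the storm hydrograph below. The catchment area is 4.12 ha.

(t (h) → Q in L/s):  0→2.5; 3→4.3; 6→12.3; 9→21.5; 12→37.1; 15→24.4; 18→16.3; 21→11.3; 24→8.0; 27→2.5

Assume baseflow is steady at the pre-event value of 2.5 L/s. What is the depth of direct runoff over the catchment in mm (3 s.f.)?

d ≈ 30.2 mm

Direct runoff: 0.0, 1.8, 9.8, 19.0, 34.6, 21.9, 13.8, 8.8, 5.5, 0.0 L/s; ΣQ_DR = 115.2 L/s.
V = ΣQ_DR · Δt = 115.2 × 10800 s = 1.244 × 10^6 L.
Over A = 4.12 ha, depth = V / A = 30.2 mm.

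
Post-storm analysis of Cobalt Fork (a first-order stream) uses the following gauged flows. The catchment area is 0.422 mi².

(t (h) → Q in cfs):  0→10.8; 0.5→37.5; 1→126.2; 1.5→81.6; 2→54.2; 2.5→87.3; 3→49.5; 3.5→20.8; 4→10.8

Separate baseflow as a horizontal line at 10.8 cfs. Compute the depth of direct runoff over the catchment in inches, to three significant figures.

Direct runoff: 0.0, 26.7, 115.4, 70.8, 43.4, 76.5, 38.7, 10.0, 0.0 cfs; ΣQ_DR = 381.5 cfs.
V = ΣQ_DR · Δt = 381.5 × 1800 s = 6.867 × 10^5 ft³.
Over A = 0.422 mi², depth = V / A = 0.700 in.

d ≈ 0.700 in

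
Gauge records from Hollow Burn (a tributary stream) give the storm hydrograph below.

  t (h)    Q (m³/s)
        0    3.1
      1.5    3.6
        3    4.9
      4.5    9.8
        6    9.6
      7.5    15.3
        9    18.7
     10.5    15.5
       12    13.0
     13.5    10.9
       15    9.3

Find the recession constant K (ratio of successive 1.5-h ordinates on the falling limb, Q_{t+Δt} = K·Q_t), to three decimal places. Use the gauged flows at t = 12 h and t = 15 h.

K ≈ 0.846

Using the recession-limb readings at t = 12 h and t = 15 h: Q falls from 13.0 to 9.3 m³/s over 2 intervals.
K = (Q₂/Q₁)^(1/2) = (9.3/13.0)^(1/2) = 0.846.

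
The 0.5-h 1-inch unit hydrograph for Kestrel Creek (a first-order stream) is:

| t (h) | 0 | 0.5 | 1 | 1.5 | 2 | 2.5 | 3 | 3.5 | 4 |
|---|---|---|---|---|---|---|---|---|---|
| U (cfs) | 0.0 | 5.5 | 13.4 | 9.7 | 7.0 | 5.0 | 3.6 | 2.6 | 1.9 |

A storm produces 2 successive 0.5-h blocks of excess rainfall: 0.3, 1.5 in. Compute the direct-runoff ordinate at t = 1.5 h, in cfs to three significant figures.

Q ≈ 23.0 cfs

By discrete convolution, Q_j = Σ (P_i / 1 in) · U_{j−i}.
At t = 1.5 h (j=3): Q = (0.3/1)·9.7 + (1.5/1)·13.4 = 23.0 cfs.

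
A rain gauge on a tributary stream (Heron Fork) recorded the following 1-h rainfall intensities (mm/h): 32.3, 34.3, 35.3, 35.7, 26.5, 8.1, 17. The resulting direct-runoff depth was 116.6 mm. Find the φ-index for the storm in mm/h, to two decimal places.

Only the 6 blocks with intensity above φ contribute runoff: 32.3, 34.3, 35.3, 35.7, 26.5, 17 mm/h.
Σ(I−φ)·Δt = d  ⇒  (32.3+34.3+35.3+35.7+26.5+17 − 6φ)·1 = 116.6
φ = (181.1 − 116.6/1) / 6 = 10.75 mm/h.

φ ≈ 10.75 mm/h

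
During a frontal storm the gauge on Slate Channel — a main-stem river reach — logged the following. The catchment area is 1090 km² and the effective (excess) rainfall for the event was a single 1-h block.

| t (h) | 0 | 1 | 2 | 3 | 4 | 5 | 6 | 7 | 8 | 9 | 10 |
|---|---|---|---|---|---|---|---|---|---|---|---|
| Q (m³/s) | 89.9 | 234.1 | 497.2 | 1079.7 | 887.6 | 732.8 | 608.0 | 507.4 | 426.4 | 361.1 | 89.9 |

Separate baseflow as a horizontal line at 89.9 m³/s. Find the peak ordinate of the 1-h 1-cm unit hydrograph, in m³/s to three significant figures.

U_p ≈ 662 m³/s

Direct runoff: 0.0, 144.2, 407.3, 989.8, 797.7, 642.9, 518.1, 417.5, 336.5, 271.2, 0.0 m³/s; ΣQ_DR = 4525 m³/s, peak = 989.8 m³/s.
Runoff depth d = ΣQ_DR·Δt / A = 4525 × 3600 / (1090 km²) = 14.95 mm.
The 1-cm UH is the DRH scaled by (10 mm)/d, so U_p = 989.8 × 10/14.95 = 662 m³/s.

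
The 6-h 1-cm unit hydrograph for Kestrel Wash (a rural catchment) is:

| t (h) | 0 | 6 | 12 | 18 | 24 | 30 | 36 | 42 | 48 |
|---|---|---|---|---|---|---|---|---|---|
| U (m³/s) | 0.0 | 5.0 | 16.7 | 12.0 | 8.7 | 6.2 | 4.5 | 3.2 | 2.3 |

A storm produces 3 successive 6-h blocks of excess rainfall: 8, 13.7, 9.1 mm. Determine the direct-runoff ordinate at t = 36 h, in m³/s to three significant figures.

By discrete convolution, Q_j = Σ (P_i / 10 mm) · U_{j−i}.
At t = 36 h (j=6): Q = (8/10)·4.5 + (13.7/10)·6.2 + (9.1/10)·8.7 = 20.0 m³/s.

Q ≈ 20.0 m³/s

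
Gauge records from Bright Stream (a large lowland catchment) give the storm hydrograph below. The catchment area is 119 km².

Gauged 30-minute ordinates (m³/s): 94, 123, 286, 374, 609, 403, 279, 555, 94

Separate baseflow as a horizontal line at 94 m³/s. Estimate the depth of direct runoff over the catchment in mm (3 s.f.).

d ≈ 29.8 mm

Direct runoff: 0.0, 29.0, 192.0, 280.0, 515.0, 309.0, 185.0, 461.0, 0.0 m³/s; ΣQ_DR = 1971 m³/s.
V = ΣQ_DR · Δt = 1971 × 1800 s = 3.548 × 10^6 m³.
Over A = 119 km², depth = V / A = 29.8 mm.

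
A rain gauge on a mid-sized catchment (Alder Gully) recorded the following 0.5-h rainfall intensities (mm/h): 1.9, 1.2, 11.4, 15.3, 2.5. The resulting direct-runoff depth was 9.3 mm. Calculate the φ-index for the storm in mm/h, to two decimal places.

Only the 2 blocks with intensity above φ contribute runoff: 11.4, 15.3 mm/h.
Σ(I−φ)·Δt = d  ⇒  (11.4+15.3 − 2φ)·0.5 = 9.3
φ = (26.70 − 9.3/0.5) / 2 = 4.05 mm/h.

φ ≈ 4.05 mm/h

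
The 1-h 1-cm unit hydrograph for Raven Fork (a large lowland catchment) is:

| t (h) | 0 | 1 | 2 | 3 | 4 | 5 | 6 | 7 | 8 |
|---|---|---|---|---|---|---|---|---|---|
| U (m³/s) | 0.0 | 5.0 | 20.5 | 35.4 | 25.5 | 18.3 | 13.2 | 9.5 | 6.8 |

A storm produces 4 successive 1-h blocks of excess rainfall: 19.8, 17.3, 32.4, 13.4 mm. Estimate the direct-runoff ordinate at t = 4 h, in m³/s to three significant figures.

Q ≈ 185 m³/s

By discrete convolution, Q_j = Σ (P_i / 10 mm) · U_{j−i}.
At t = 4 h (j=4): Q = (19.8/10)·25.5 + (17.3/10)·35.4 + (32.4/10)·20.5 + (13.4/10)·5.0 = 185 m³/s.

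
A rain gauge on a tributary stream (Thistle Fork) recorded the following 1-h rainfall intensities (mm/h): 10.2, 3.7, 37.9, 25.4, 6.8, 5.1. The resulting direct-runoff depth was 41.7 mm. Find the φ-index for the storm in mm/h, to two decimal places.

Only the 2 blocks with intensity above φ contribute runoff: 37.9, 25.4 mm/h.
Σ(I−φ)·Δt = d  ⇒  (37.9+25.4 − 2φ)·1 = 41.7
φ = (63.30 − 41.7/1) / 2 = 10.80 mm/h.

φ ≈ 10.80 mm/h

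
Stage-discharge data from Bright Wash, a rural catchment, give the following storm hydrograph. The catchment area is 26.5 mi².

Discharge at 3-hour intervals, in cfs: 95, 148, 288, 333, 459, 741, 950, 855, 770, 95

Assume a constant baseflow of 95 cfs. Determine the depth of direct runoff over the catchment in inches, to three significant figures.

Direct runoff: 0.0, 53.0, 193.0, 238.0, 364.0, 646.0, 855.0, 760.0, 675.0, 0.0 cfs; ΣQ_DR = 3784 cfs.
V = ΣQ_DR · Δt = 3784 × 10800 s = 4.087 × 10^7 ft³.
Over A = 26.5 mi², depth = V / A = 0.664 in.

d ≈ 0.664 in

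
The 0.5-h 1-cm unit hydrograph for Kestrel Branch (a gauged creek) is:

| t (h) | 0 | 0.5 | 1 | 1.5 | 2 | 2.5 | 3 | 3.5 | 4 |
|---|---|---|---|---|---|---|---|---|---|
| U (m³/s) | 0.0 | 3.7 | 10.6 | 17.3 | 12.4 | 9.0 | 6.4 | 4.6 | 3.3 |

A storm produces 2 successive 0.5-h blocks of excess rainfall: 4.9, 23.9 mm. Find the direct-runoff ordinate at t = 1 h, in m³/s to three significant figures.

Q ≈ 14.0 m³/s

By discrete convolution, Q_j = Σ (P_i / 10 mm) · U_{j−i}.
At t = 1 h (j=2): Q = (4.9/10)·10.6 + (23.9/10)·3.7 = 14.0 m³/s.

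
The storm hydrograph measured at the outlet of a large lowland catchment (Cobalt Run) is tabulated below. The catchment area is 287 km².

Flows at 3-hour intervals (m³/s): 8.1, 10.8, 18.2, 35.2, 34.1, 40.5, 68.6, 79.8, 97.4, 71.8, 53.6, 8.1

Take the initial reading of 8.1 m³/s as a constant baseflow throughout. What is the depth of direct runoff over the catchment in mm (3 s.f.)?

Direct runoff: 0.0, 2.7, 10.1, 27.1, 26.0, 32.4, 60.5, 71.7, 89.3, 63.7, 45.5, 0.0 m³/s; ΣQ_DR = 429.0 m³/s.
V = ΣQ_DR · Δt = 429.0 × 10800 s = 4.633 × 10^6 m³.
Over A = 287 km², depth = V / A = 16.1 mm.

d ≈ 16.1 mm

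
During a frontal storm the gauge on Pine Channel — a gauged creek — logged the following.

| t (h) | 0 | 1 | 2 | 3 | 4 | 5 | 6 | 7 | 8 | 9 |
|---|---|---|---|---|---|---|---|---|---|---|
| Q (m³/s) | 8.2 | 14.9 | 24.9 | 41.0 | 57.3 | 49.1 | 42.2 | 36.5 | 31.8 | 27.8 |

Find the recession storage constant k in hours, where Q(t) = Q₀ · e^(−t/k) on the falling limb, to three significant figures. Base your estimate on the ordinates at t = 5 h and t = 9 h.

k ≈ 7.03 h

On the falling limb, Q drops from 49.1 to 27.8 m³/s between t = 5 h and t = 9 h (Δt = 4 h).
k = −Δt / ln(Q₂/Q₁) = −4 / ln(27.8/49.1) = 7.03 h.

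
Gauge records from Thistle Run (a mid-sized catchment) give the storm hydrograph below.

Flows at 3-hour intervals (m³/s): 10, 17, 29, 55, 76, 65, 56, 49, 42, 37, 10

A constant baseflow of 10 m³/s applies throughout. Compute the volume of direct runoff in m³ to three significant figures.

Direct-runoff ordinates (Q − Q_b): 0.0, 7.0, 19.0, 45.0, 66.0, 55.0, 46.0, 39.0, 32.0, 27.0, 0.0 m³/s.
ΣQ_DR = 336.0 m³/s.
With Δt = 3 h = 10800 s, V = ΣQ_DR · Δt = 336.0 × 10800 = 3.63 × 10^6 m³.

V ≈ 3.63 × 10^6 m³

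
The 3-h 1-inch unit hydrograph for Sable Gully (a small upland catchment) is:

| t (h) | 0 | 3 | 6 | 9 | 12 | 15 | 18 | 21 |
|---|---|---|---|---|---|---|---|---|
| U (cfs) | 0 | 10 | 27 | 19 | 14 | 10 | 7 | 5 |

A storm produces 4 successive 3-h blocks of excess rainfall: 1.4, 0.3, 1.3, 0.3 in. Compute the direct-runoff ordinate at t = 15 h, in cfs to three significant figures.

Q ≈ 51.0 cfs

By discrete convolution, Q_j = Σ (P_i / 1 in) · U_{j−i}.
At t = 15 h (j=5): Q = (1.4/1)·10 + (0.3/1)·14 + (1.3/1)·19 + (0.3/1)·27 = 51.0 cfs.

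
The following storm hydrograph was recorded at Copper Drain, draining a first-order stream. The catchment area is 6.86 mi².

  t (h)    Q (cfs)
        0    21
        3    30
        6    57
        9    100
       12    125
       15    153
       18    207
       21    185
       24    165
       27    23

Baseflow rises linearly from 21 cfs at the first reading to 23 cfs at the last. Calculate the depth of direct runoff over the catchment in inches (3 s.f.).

d ≈ 0.573 in

Direct runoff: 0.00, 8.78, 35.56, 78.33, 103.11, 130.89, 184.67, 162.44, 142.22, 0.00 cfs; ΣQ_DR = 846.0 cfs.
V = ΣQ_DR · Δt = 846.0 × 10800 s = 9.137 × 10^6 ft³.
Over A = 6.86 mi², depth = V / A = 0.573 in.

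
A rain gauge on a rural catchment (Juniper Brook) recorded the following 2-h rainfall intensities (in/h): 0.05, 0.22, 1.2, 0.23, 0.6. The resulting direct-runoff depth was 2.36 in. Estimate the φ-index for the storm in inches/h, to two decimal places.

Only the 2 blocks with intensity above φ contribute runoff: 1.2, 0.6 in/h.
Σ(I−φ)·Δt = d  ⇒  (1.2+0.6 − 2φ)·2 = 2.36
φ = (1.800 − 2.36/2) / 2 = 0.31 in/h.

φ ≈ 0.31 in/h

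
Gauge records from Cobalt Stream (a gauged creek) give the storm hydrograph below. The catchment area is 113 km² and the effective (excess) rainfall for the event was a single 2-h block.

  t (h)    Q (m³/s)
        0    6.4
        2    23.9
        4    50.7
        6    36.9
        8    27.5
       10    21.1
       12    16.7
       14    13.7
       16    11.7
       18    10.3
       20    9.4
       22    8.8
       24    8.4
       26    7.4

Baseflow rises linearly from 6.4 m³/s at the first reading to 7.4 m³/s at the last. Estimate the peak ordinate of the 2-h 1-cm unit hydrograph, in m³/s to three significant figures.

Direct runoff: 0.00, 17.42, 44.15, 30.27, 20.79, 14.32, 9.84, 6.76, 4.68, 3.21, 2.23, 1.55, 1.08, 0.00 m³/s; ΣQ_DR = 156.3 m³/s, peak = 44.15 m³/s.
Runoff depth d = ΣQ_DR·Δt / A = 156.3 × 7200 / (113 km²) = 9.959 mm.
The 1-cm UH is the DRH scaled by (10 mm)/d, so U_p = 44.15 × 10/9.959 = 44.3 m³/s.

U_p ≈ 44.3 m³/s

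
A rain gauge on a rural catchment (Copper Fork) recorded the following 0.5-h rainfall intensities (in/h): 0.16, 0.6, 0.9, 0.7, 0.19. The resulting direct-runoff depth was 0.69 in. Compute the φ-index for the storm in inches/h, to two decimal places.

φ ≈ 0.27 in/h

Only the 3 blocks with intensity above φ contribute runoff: 0.6, 0.9, 0.7 in/h.
Σ(I−φ)·Δt = d  ⇒  (0.6+0.9+0.7 − 3φ)·0.5 = 0.69
φ = (2.200 − 0.69/0.5) / 3 = 0.27 in/h.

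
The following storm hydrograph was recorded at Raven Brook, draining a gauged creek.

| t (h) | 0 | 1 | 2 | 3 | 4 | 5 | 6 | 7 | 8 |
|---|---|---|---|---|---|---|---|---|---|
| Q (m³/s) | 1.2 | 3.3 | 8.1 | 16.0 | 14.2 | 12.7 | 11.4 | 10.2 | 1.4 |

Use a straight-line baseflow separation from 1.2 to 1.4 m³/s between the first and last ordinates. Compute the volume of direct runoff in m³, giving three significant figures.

V ≈ 2.40 × 10^5 m³

Direct-runoff ordinates (Q − Q_b): 0.00, 2.08, 6.85, 14.72, 12.90, 11.38, 10.05, 8.82, 0.00 m³/s.
ΣQ_DR = 66.80 m³/s.
With Δt = 1 h = 3600 s, V = ΣQ_DR · Δt = 66.80 × 3600 = 2.40 × 10^5 m³.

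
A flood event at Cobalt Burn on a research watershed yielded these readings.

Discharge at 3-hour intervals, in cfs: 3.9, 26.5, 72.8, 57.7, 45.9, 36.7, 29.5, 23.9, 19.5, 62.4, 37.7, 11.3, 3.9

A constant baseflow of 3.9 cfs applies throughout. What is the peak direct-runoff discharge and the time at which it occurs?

Q_p = 68.9 cfs at t = 6 h

Subtracting baseflow gives direct-runoff ordinates: 0.0, 22.6, 68.9, 53.8, 42.0, 32.8, 25.6, 20.0, 15.6, 58.5, 33.8, 7.4, 0.0 cfs.
The maximum is 68.9 cfs, occurring at the reading for t = 6 h.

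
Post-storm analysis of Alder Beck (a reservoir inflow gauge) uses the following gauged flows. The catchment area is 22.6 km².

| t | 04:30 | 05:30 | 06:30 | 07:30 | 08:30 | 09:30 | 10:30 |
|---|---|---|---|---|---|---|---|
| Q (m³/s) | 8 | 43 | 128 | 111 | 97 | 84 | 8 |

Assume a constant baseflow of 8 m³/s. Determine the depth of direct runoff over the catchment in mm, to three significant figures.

d ≈ 67.4 mm

Direct runoff: 0.0, 35.0, 120.0, 103.0, 89.0, 76.0, 0.0 m³/s; ΣQ_DR = 423.0 m³/s.
V = ΣQ_DR · Δt = 423.0 × 3600 s = 1.523 × 10^6 m³.
Over A = 22.6 km², depth = V / A = 67.4 mm.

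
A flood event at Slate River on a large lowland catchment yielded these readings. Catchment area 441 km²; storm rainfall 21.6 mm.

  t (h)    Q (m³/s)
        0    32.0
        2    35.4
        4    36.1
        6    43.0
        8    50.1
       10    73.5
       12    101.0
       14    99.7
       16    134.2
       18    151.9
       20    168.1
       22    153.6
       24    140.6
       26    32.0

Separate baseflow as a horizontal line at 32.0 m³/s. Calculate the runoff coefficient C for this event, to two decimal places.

C ≈ 0.61

ΣQ_DR = 803.2 m³/s; V = ΣQ_DR·Δt = 5.783 × 10^6 m³.
Runoff depth d = V / A = 13.11 mm.
C = d / P = 13.11 / 21.6 = 0.61.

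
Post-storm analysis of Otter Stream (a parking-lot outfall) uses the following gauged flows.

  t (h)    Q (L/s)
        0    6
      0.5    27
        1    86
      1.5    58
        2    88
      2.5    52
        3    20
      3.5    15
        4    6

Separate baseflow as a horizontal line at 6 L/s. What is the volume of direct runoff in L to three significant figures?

V ≈ 5.47 × 10^5 L

Direct-runoff ordinates (Q − Q_b): 0.0, 21.0, 80.0, 52.0, 82.0, 46.0, 14.0, 9.0, 0.0 L/s.
ΣQ_DR = 304.0 L/s.
With Δt = 0.5 h = 1800 s, V = ΣQ_DR · Δt = 304.0 × 1800 = 5.47 × 10^5 L.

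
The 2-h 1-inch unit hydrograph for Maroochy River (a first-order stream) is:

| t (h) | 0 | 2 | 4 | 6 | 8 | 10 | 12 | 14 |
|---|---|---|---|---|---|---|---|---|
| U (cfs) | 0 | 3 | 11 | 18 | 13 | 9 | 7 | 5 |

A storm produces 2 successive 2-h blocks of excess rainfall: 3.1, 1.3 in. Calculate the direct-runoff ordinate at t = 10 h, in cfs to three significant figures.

By discrete convolution, Q_j = Σ (P_i / 1 in) · U_{j−i}.
At t = 10 h (j=5): Q = (3.1/1)·9 + (1.3/1)·13 = 44.8 cfs.

Q ≈ 44.8 cfs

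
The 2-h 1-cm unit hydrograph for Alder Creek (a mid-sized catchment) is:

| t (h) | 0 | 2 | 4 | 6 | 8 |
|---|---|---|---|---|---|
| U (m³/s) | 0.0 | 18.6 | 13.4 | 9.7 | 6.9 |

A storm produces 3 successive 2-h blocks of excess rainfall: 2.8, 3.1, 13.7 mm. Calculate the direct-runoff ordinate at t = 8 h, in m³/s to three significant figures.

Q ≈ 23.3 m³/s

By discrete convolution, Q_j = Σ (P_i / 10 mm) · U_{j−i}.
At t = 8 h (j=4): Q = (2.8/10)·6.9 + (3.1/10)·9.7 + (13.7/10)·13.4 = 23.3 m³/s.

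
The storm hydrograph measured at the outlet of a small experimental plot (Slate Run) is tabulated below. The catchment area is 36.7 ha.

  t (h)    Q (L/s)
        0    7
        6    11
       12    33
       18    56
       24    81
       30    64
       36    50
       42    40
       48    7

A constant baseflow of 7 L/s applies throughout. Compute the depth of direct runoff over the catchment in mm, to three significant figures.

d ≈ 16.8 mm

Direct runoff: 0.0, 4.0, 26.0, 49.0, 74.0, 57.0, 43.0, 33.0, 0.0 L/s; ΣQ_DR = 286.0 L/s.
V = ΣQ_DR · Δt = 286.0 × 21600 s = 6.178 × 10^6 L.
Over A = 36.7 ha, depth = V / A = 16.8 mm.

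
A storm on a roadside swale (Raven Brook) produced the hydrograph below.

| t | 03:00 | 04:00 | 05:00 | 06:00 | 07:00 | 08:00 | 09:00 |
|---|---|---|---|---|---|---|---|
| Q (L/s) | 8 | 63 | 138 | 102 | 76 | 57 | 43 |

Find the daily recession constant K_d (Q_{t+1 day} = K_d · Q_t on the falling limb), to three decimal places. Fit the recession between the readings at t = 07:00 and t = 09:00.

Between t = 07:00 and t = 09:00 the flow falls from 76 to 43 L/s over 2×1 h = 2 h.
Per-interval ratio K = (43/76)^(1/2) = 0.7522; K_d = K^(24/1) = 0.001.

K_d ≈ 0.001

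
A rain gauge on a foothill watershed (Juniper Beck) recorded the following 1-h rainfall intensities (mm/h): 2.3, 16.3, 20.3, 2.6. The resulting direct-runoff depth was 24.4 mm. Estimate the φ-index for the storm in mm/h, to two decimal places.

φ ≈ 6.10 mm/h

Only the 2 blocks with intensity above φ contribute runoff: 16.3, 20.3 mm/h.
Σ(I−φ)·Δt = d  ⇒  (16.3+20.3 − 2φ)·1 = 24.4
φ = (36.60 − 24.4/1) / 2 = 6.10 mm/h.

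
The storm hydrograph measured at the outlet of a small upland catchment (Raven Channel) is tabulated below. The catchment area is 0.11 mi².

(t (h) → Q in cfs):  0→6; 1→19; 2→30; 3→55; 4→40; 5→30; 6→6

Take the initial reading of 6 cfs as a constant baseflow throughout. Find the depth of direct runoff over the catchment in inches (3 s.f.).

d ≈ 2.03 in

Direct runoff: 0.0, 13.0, 24.0, 49.0, 34.0, 24.0, 0.0 cfs; ΣQ_DR = 144.0 cfs.
V = ΣQ_DR · Δt = 144.0 × 3600 s = 5.184 × 10^5 ft³.
Over A = 0.11 mi², depth = V / A = 2.03 in.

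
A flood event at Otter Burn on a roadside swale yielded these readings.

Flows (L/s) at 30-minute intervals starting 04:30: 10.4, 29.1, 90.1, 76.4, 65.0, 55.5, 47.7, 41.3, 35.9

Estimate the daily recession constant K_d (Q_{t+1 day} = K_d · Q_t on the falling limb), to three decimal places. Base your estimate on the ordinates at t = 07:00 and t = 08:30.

Between t = 07:00 and t = 08:30 the flow falls from 55.5 to 35.9 L/s over 3×0.5 h = 1.5 h.
Per-interval ratio K = (35.9/55.5)^(1/3) = 0.8648; K_d = K^(24/0.5) = 0.001.

K_d ≈ 0.001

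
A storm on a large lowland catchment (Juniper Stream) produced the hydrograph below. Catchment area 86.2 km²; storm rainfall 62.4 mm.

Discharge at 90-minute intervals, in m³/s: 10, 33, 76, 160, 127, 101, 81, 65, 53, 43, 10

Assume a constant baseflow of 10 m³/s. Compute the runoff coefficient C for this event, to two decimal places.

C ≈ 0.65

ΣQ_DR = 649.0 m³/s; V = ΣQ_DR·Δt = 3.505 × 10^6 m³.
Runoff depth d = V / A = 40.66 mm.
C = d / P = 40.66 / 62.4 = 0.65.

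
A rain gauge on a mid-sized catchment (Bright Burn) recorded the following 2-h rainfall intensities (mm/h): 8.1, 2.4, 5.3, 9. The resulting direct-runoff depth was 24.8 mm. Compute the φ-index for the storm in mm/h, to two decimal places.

Only the 3 blocks with intensity above φ contribute runoff: 8.1, 5.3, 9 mm/h.
Σ(I−φ)·Δt = d  ⇒  (8.1+5.3+9 − 3φ)·2 = 24.8
φ = (22.40 − 24.8/2) / 3 = 3.33 mm/h.

φ ≈ 3.33 mm/h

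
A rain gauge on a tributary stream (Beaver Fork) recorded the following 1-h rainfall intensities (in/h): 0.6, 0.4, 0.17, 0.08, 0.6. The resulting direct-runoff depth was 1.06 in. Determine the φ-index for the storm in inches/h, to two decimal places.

Only the 3 blocks with intensity above φ contribute runoff: 0.6, 0.4, 0.6 in/h.
Σ(I−φ)·Δt = d  ⇒  (0.6+0.4+0.6 − 3φ)·1 = 1.06
φ = (1.600 − 1.06/1) / 3 = 0.18 in/h.

φ ≈ 0.18 in/h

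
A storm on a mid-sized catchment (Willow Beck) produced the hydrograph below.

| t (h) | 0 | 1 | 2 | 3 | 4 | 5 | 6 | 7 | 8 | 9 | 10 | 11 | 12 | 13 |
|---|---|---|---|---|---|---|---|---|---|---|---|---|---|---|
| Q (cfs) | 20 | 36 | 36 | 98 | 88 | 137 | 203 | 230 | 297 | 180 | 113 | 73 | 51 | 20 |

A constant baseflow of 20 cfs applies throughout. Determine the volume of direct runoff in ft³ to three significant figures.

Direct-runoff ordinates (Q − Q_b): 0.0, 16.0, 16.0, 78.0, 68.0, 117.0, 183.0, 210.0, 277.0, 160.0, 93.0, 53.0, 31.0, 0.0 cfs.
ΣQ_DR = 1302 cfs.
With Δt = 1 h = 3600 s, V = ΣQ_DR · Δt = 1302 × 3600 = 4.69 × 10^6 ft³.

V ≈ 4.69 × 10^6 ft³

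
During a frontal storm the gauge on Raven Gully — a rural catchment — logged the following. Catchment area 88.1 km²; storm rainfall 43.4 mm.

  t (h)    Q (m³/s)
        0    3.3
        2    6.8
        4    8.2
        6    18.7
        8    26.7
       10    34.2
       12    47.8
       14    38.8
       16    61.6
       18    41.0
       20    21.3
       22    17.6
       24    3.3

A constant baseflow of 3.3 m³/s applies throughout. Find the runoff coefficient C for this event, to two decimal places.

C ≈ 0.54

ΣQ_DR = 286.4 m³/s; V = ΣQ_DR·Δt = 2.062 × 10^6 m³.
Runoff depth d = V / A = 23.41 mm.
C = d / P = 23.41 / 43.4 = 0.54.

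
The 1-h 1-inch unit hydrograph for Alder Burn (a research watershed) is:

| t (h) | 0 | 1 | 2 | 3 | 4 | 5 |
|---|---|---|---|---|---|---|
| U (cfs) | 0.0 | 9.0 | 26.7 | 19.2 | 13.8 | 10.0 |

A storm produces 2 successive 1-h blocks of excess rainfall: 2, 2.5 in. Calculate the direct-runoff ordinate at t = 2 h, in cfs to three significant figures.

Q ≈ 75.9 cfs

By discrete convolution, Q_j = Σ (P_i / 1 in) · U_{j−i}.
At t = 2 h (j=2): Q = (2/1)·26.7 + (2.5/1)·9.0 = 75.9 cfs.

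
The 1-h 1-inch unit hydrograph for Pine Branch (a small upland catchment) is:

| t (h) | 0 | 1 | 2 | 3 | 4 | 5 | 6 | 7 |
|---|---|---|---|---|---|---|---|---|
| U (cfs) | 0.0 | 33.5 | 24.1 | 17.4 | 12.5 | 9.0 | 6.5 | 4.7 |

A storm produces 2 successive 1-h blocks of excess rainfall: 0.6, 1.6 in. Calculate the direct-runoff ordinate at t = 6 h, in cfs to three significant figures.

By discrete convolution, Q_j = Σ (P_i / 1 in) · U_{j−i}.
At t = 6 h (j=6): Q = (0.6/1)·6.5 + (1.6/1)·9.0 = 18.3 cfs.

Q ≈ 18.3 cfs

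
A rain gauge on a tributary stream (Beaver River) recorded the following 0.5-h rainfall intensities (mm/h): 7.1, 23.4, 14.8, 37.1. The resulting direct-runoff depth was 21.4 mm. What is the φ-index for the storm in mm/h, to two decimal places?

φ ≈ 10.83 mm/h

Only the 3 blocks with intensity above φ contribute runoff: 23.4, 14.8, 37.1 mm/h.
Σ(I−φ)·Δt = d  ⇒  (23.4+14.8+37.1 − 3φ)·0.5 = 21.4
φ = (75.30 − 21.4/0.5) / 3 = 10.83 mm/h.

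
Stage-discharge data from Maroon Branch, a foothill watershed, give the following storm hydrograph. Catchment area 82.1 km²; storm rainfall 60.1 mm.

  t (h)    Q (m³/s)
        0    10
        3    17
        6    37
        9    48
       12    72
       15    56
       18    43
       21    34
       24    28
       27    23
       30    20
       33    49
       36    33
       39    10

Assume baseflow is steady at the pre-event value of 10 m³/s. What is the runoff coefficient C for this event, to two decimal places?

C ≈ 0.74

ΣQ_DR = 340.0 m³/s; V = ΣQ_DR·Δt = 3.672 × 10^6 m³.
Runoff depth d = V / A = 44.73 mm.
C = d / P = 44.73 / 60.1 = 0.74.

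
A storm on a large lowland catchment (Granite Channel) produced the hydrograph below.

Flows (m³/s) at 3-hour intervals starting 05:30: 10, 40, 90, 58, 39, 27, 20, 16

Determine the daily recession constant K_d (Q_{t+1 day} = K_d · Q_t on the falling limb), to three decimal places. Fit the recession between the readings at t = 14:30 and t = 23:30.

K_d ≈ 0.058

Between t = 14:30 and t = 23:30 the flow falls from 58 to 20 m³/s over 3×3 h = 9 h.
Per-interval ratio K = (20/58)^(1/3) = 0.7012; K_d = K^(24/3) = 0.058.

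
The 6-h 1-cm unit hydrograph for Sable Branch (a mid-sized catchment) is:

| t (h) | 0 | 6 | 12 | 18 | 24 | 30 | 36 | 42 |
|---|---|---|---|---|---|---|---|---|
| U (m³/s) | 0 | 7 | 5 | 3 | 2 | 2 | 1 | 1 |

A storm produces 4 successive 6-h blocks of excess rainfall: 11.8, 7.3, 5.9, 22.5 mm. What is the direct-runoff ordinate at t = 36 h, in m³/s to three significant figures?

By discrete convolution, Q_j = Σ (P_i / 10 mm) · U_{j−i}.
At t = 36 h (j=6): Q = (11.8/10)·1 + (7.3/10)·2 + (5.9/10)·2 + (22.5/10)·3 = 10.6 m³/s.

Q ≈ 10.6 m³/s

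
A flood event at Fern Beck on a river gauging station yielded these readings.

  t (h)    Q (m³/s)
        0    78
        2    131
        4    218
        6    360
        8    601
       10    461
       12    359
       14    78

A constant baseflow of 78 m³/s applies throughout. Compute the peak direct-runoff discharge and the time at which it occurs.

Subtracting baseflow gives direct-runoff ordinates: 0.0, 53.0, 140.0, 282.0, 523.0, 383.0, 281.0, 0.0 m³/s.
The maximum is 523.0 m³/s, occurring at the reading for t = 8 h.

Q_p = 523.0 m³/s at t = 8 h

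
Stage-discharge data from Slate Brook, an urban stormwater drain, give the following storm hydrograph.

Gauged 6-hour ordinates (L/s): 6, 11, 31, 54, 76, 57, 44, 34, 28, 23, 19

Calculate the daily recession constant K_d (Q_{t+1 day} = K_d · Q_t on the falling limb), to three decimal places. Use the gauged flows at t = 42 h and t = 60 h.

K_d ≈ 0.460

Between t = 42 h and t = 60 h the flow falls from 34 to 19 L/s over 3×6 h = 18 h.
Per-interval ratio K = (19/34)^(1/3) = 0.8237; K_d = K^(24/6) = 0.460.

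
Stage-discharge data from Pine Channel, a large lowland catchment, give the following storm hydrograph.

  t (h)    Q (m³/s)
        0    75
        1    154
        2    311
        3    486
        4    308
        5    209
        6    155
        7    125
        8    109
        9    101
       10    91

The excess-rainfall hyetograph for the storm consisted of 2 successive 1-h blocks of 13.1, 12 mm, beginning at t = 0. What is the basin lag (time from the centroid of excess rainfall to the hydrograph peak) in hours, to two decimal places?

Centroid of excess rainfall: t_c = Σ P_i·t̄_i / ΣP_i = 0.9781 h (block centres at 0.5, 1.5 h).
Hydrograph peak occurs at t = 3 h, so basin lag t_L = 3 − 0.9781 = 2.02 h.

t_L ≈ 2.02 h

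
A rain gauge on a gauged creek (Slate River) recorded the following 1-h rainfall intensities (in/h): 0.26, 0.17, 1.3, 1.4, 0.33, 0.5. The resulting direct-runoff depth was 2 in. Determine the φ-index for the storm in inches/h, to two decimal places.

Only the 3 blocks with intensity above φ contribute runoff: 1.3, 1.4, 0.5 in/h.
Σ(I−φ)·Δt = d  ⇒  (1.3+1.4+0.5 − 3φ)·1 = 2
φ = (3.200 − 2/1) / 3 = 0.40 in/h.

φ ≈ 0.40 in/h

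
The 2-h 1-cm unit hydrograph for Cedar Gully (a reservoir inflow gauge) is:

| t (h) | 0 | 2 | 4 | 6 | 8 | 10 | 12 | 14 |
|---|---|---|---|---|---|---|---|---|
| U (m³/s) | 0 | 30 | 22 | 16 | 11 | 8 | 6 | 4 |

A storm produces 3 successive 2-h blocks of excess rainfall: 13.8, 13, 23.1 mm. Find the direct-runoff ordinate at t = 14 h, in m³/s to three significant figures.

By discrete convolution, Q_j = Σ (P_i / 10 mm) · U_{j−i}.
At t = 14 h (j=7): Q = (13.8/10)·4 + (13/10)·6 + (23.1/10)·8 = 31.8 m³/s.

Q ≈ 31.8 m³/s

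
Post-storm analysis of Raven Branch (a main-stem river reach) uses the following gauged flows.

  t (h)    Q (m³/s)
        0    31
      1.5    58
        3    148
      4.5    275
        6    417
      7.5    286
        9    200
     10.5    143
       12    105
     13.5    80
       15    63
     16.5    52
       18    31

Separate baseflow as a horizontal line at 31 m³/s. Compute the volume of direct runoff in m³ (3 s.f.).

Direct-runoff ordinates (Q − Q_b): 0.0, 27.0, 117.0, 244.0, 386.0, 255.0, 169.0, 112.0, 74.0, 49.0, 32.0, 21.0, 0.0 m³/s.
ΣQ_DR = 1486 m³/s.
With Δt = 1.5 h = 5400 s, V = ΣQ_DR · Δt = 1486 × 5400 = 8.02 × 10^6 m³.

V ≈ 8.02 × 10^6 m³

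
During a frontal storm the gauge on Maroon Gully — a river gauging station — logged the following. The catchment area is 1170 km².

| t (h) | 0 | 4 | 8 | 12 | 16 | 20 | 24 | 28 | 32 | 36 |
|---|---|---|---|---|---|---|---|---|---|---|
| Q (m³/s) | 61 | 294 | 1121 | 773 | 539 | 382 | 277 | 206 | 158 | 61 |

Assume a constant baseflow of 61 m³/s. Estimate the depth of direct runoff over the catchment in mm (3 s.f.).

Direct runoff: 0.0, 233.0, 1060.0, 712.0, 478.0, 321.0, 216.0, 145.0, 97.0, 0.0 m³/s; ΣQ_DR = 3262 m³/s.
V = ΣQ_DR · Δt = 3262 × 14400 s = 4.697 × 10^7 m³.
Over A = 1170 km², depth = V / A = 40.1 mm.

d ≈ 40.1 mm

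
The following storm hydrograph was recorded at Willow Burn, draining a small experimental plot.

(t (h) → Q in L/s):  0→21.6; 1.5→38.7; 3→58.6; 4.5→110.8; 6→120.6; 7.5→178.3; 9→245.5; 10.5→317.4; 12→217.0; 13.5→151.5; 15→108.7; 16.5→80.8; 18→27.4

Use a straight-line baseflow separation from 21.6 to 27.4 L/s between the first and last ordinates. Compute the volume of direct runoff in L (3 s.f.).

V ≈ 7.34 × 10^6 L

Direct-runoff ordinates (Q − Q_b): 0.00, 16.62, 36.03, 87.75, 97.07, 154.28, 221.00, 292.42, 191.53, 125.55, 82.27, 53.88, 0.00 L/s.
ΣQ_DR = 1358 L/s.
With Δt = 1.5 h = 5400 s, V = ΣQ_DR · Δt = 1358 × 5400 = 7.34 × 10^6 L.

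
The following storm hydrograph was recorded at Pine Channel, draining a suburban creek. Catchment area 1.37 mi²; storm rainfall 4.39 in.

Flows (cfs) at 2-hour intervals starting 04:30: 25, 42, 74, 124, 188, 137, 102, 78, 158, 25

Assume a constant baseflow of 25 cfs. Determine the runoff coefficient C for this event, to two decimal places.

C ≈ 0.36

ΣQ_DR = 703.0 cfs; V = ΣQ_DR·Δt = 5.062 × 10^6 ft³.
Runoff depth d = V / A = 1.590 in.
C = d / P = 1.590 / 4.39 = 0.36.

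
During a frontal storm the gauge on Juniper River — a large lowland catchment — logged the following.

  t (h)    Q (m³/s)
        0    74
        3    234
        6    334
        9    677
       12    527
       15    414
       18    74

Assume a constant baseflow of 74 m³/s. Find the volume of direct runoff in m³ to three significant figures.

Direct-runoff ordinates (Q − Q_b): 0.0, 160.0, 260.0, 603.0, 453.0, 340.0, 0.0 m³/s.
ΣQ_DR = 1816 m³/s.
With Δt = 3 h = 10800 s, V = ΣQ_DR · Δt = 1816 × 10800 = 1.96 × 10^7 m³.

V ≈ 1.96 × 10^7 m³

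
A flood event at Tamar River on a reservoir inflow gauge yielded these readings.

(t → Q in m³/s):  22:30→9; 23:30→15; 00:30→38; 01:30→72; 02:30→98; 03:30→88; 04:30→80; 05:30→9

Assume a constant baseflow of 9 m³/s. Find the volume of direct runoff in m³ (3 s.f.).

Direct-runoff ordinates (Q − Q_b): 0.0, 6.0, 29.0, 63.0, 89.0, 79.0, 71.0, 0.0 m³/s.
ΣQ_DR = 337.0 m³/s.
With Δt = 1 h = 3600 s, V = ΣQ_DR · Δt = 337.0 × 3600 = 1.21 × 10^6 m³.

V ≈ 1.21 × 10^6 m³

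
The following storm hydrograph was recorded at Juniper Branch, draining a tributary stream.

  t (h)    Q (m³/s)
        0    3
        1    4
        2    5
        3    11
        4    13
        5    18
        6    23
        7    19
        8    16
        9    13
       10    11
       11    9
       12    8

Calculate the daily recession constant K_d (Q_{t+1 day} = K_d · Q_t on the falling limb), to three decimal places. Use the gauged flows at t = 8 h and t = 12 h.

K_d ≈ 0.016

Between t = 8 h and t = 12 h the flow falls from 16 to 8 m³/s over 4×1 h = 4 h.
Per-interval ratio K = (8/16)^(1/4) = 0.8409; K_d = K^(24/1) = 0.016.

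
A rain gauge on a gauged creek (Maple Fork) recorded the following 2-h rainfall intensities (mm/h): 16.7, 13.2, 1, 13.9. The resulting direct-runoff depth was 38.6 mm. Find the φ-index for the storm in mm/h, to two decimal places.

φ ≈ 8.17 mm/h

Only the 3 blocks with intensity above φ contribute runoff: 16.7, 13.2, 13.9 mm/h.
Σ(I−φ)·Δt = d  ⇒  (16.7+13.2+13.9 − 3φ)·2 = 38.6
φ = (43.80 − 38.6/2) / 3 = 8.17 mm/h.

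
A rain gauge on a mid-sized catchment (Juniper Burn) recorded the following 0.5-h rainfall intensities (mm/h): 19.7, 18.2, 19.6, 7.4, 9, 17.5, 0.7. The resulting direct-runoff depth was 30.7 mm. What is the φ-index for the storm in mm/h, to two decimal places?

Only the 6 blocks with intensity above φ contribute runoff: 19.7, 18.2, 19.6, 7.4, 9, 17.5 mm/h.
Σ(I−φ)·Δt = d  ⇒  (19.7+18.2+19.6+7.4+9+17.5 − 6φ)·0.5 = 30.7
φ = (91.40 − 30.7/0.5) / 6 = 5.00 mm/h.

φ ≈ 5.00 mm/h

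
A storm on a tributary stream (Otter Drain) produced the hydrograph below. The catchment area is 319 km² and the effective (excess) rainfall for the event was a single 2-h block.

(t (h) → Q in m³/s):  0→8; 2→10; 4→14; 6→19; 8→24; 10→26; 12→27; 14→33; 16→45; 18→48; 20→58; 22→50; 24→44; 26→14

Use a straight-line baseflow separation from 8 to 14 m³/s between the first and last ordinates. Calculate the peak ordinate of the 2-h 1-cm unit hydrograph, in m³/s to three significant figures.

Direct runoff: 0.00, 1.54, 5.08, 9.62, 14.15, 15.69, 16.23, 21.77, 33.31, 35.85, 45.38, 36.92, 30.46, 0.00 m³/s; ΣQ_DR = 266.0 m³/s, peak = 45.38 m³/s.
Runoff depth d = ΣQ_DR·Δt / A = 266.0 × 7200 / (319 km²) = 6.004 mm.
The 1-cm UH is the DRH scaled by (10 mm)/d, so U_p = 45.38 × 10/6.004 = 75.6 m³/s.

U_p ≈ 75.6 m³/s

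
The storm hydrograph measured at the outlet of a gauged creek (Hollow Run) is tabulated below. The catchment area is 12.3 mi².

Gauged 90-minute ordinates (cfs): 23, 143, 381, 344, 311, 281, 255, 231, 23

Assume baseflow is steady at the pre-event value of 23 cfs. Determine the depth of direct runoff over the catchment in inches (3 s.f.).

d ≈ 0.337 in

Direct runoff: 0.0, 120.0, 358.0, 321.0, 288.0, 258.0, 232.0, 208.0, 0.0 cfs; ΣQ_DR = 1785 cfs.
V = ΣQ_DR · Δt = 1785 × 5400 s = 9.639 × 10^6 ft³.
Over A = 12.3 mi², depth = V / A = 0.337 in.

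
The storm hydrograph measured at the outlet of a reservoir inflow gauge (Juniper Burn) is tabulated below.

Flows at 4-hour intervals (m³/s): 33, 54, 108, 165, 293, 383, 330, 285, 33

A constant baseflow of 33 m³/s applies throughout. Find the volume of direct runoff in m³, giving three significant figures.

V ≈ 2.00 × 10^7 m³

Direct-runoff ordinates (Q − Q_b): 0.0, 21.0, 75.0, 132.0, 260.0, 350.0, 297.0, 252.0, 0.0 m³/s.
ΣQ_DR = 1387 m³/s.
With Δt = 4 h = 14400 s, V = ΣQ_DR · Δt = 1387 × 14400 = 2.00 × 10^7 m³.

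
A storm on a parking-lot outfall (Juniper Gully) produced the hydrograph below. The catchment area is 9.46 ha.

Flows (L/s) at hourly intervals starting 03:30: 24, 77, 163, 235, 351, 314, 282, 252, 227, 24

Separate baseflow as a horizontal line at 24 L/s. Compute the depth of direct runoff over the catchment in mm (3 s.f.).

d ≈ 65.0 mm

Direct runoff: 0.0, 53.0, 139.0, 211.0, 327.0, 290.0, 258.0, 228.0, 203.0, 0.0 L/s; ΣQ_DR = 1709 L/s.
V = ΣQ_DR · Δt = 1709 × 3600 s = 6.152 × 10^6 L.
Over A = 9.46 ha, depth = V / A = 65.0 mm.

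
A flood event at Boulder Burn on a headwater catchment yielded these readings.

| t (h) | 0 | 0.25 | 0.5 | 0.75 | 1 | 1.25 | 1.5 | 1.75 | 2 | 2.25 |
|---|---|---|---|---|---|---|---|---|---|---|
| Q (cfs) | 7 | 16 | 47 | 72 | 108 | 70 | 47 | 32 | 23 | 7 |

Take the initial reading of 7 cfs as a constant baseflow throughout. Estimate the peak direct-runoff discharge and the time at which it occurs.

Subtracting baseflow gives direct-runoff ordinates: 0.0, 9.0, 40.0, 65.0, 101.0, 63.0, 40.0, 25.0, 16.0, 0.0 cfs.
The maximum is 101.0 cfs, occurring at the reading for t = 1 h.

Q_p = 101.0 cfs at t = 1 h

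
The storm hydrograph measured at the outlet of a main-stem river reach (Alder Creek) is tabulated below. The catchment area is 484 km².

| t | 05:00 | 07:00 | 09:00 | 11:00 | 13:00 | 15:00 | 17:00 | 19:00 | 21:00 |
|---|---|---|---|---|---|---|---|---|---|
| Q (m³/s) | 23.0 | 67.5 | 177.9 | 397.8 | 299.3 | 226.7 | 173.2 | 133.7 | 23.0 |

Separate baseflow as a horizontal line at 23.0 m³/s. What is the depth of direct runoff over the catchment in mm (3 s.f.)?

Direct runoff: 0.0, 44.5, 154.9, 374.8, 276.3, 203.7, 150.2, 110.7, 0.0 m³/s; ΣQ_DR = 1315 m³/s.
V = ΣQ_DR · Δt = 1315 × 7200 s = 9.469 × 10^6 m³.
Over A = 484 km², depth = V / A = 19.6 mm.

d ≈ 19.6 mm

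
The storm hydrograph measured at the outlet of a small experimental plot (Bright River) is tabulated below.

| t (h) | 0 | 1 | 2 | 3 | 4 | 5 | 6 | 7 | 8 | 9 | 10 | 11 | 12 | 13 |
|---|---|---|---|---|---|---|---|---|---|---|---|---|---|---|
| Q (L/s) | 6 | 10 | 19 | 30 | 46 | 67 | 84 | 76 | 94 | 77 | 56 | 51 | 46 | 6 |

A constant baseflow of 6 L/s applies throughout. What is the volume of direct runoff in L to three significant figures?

Direct-runoff ordinates (Q − Q_b): 0.0, 4.0, 13.0, 24.0, 40.0, 61.0, 78.0, 70.0, 88.0, 71.0, 50.0, 45.0, 40.0, 0.0 L/s.
ΣQ_DR = 584.0 L/s.
With Δt = 1 h = 3600 s, V = ΣQ_DR · Δt = 584.0 × 3600 = 2.10 × 10^6 L.

V ≈ 2.10 × 10^6 L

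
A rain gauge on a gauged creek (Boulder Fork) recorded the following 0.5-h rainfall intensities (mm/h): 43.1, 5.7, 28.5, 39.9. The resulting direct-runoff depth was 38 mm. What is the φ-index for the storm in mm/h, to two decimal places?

Only the 3 blocks with intensity above φ contribute runoff: 43.1, 28.5, 39.9 mm/h.
Σ(I−φ)·Δt = d  ⇒  (43.1+28.5+39.9 − 3φ)·0.5 = 38
φ = (111.5 − 38/0.5) / 3 = 11.83 mm/h.

φ ≈ 11.83 mm/h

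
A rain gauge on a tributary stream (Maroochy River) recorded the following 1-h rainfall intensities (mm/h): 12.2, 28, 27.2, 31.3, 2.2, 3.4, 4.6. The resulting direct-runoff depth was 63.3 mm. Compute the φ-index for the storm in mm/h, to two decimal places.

Only the 4 blocks with intensity above φ contribute runoff: 12.2, 28, 27.2, 31.3 mm/h.
Σ(I−φ)·Δt = d  ⇒  (12.2+28+27.2+31.3 − 4φ)·1 = 63.3
φ = (98.70 − 63.3/1) / 4 = 8.85 mm/h.

φ ≈ 8.85 mm/h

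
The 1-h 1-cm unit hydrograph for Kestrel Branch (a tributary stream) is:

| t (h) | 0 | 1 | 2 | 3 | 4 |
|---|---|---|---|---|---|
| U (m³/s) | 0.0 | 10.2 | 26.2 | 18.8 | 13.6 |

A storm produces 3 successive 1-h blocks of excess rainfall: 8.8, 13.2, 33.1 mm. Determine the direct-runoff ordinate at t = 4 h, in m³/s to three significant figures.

Q ≈ 124 m³/s

By discrete convolution, Q_j = Σ (P_i / 10 mm) · U_{j−i}.
At t = 4 h (j=4): Q = (8.8/10)·13.6 + (13.2/10)·18.8 + (33.1/10)·26.2 = 124 m³/s.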